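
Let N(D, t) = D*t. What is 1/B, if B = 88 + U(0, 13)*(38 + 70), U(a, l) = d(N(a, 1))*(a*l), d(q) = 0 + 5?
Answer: 1/88 ≈ 0.011364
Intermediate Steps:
d(q) = 5
U(a, l) = 5*a*l (U(a, l) = 5*(a*l) = 5*a*l)
B = 88 (B = 88 + (5*0*13)*(38 + 70) = 88 + 0*108 = 88 + 0 = 88)
1/B = 1/88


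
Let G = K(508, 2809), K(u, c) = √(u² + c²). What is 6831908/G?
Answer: 6831908*√8148545/8148545 ≈ 2393.3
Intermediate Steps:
K(u, c) = √(c² + u²)
G = √8148545 (G = √(2809² + 508²) = √(7890481 + 258064) = √8148545 ≈ 2854.6)
6831908/G = 6831908/(√8148545) = 6831908*(√8148545/8148545) = 6831908*√8148545/8148545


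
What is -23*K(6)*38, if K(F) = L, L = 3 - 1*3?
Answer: 0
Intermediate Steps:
L = 0 (L = 3 - 3 = 0)
K(F) = 0
-23*K(6)*38 = -23*0*38 = 0*38 = 0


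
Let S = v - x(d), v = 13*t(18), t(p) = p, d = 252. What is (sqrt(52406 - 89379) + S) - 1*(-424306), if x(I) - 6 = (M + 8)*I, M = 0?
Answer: 422518 + I*sqrt(36973) ≈ 4.2252e+5 + 192.28*I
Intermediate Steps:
x(I) = 6 + 8*I (x(I) = 6 + (0 + 8)*I = 6 + 8*I)
v = 234 (v = 13*18 = 234)
S = -1788 (S = 234 - (6 + 8*252) = 234 - (6 + 2016) = 234 - 1*2022 = 234 - 2022 = -1788)
(sqrt(52406 - 89379) + S) - 1*(-424306) = (sqrt(52406 - 89379) - 1788) - 1*(-424306) = (sqrt(-36973) - 1788) + 424306 = (I*sqrt(36973) - 1788) + 424306 = (-1788 + I*sqrt(36973)) + 424306 = 422518 + I*sqrt(36973)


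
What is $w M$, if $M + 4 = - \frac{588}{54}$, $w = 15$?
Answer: $- \frac{670}{3} \approx -223.33$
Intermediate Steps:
$M = - \frac{134}{9}$ ($M = -4 - \frac{588}{54} = -4 - \frac{98}{9} = - \frac{134}{9} \approx -14.889$)
$w M = 15 \left(- \frac{134}{9}\right) = - \frac{670}{3}$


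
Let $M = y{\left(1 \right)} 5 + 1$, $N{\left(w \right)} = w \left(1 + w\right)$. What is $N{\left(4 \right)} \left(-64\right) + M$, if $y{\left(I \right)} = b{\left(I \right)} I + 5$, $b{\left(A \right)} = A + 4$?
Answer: $-1229$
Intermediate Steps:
$b{\left(A \right)} = 4 + A$
$y{\left(I \right)} = 5 + I \left(4 + I\right)$ ($y{\left(I \right)} = \left(4 + I\right) I + 5 = I \left(4 + I\right) + 5 = 5 + I \left(4 + I\right)$)
$M = 51$ ($M = \left(5 + 1 \left(4 + 1\right)\right) 5 + 1 = \left(5 + 1 \cdot 5\right) 5 + 1 = \left(5 + 5\right) 5 + 1 = 10 \cdot 5 + 1 = 50 + 1 = 51$)
$N{\left(4 \right)} \left(-64\right) + M = 4 \left(1 + 4\right) \left(-64\right) + 51 = 4 \cdot 5 \left(-64\right) + 51 = 20 \left(-64\right) + 51 = -1280 + 51 = -1229$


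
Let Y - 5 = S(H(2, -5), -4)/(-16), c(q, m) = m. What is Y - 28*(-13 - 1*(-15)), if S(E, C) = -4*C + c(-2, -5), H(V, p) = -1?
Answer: -827/16 ≈ -51.688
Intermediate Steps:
S(E, C) = -5 - 4*C (S(E, C) = -4*C - 5 = -5 - 4*C)
Y = 69/16 (Y = 5 + (-5 - 4*(-4))/(-16) = 5 + (-5 + 16)*(-1/16) = 5 + 11*(-1/16) = 5 - 11/16 = 69/16 ≈ 4.3125)
Y - 28*(-13 - 1*(-15)) = 69/16 - 28*(-13 - 1*(-15)) = 69/16 - 28*(-13 + 15) = 69/16 - 28*2 = 69/16 - 56 = -827/16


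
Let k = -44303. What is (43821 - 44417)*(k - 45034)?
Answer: 53244852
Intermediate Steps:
(43821 - 44417)*(k - 45034) = (43821 - 44417)*(-44303 - 45034) = -596*(-89337) = 53244852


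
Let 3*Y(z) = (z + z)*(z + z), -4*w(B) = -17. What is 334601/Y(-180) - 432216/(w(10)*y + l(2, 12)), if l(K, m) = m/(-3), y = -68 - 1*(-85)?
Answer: -24865192909/3931200 ≈ -6325.1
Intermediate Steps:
w(B) = 17/4 (w(B) = -¼*(-17) = 17/4)
y = 17 (y = -68 + 85 = 17)
l(K, m) = -m/3 (l(K, m) = m*(-⅓) = -m/3)
Y(z) = 4*z²/3 (Y(z) = ((z + z)*(z + z))/3 = ((2*z)*(2*z))/3 = (4*z²)/3 = 4*z²/3)
334601/Y(-180) - 432216/(w(10)*y + l(2, 12)) = 334601/(((4/3)*(-180)²)) - 432216/((17/4)*17 - ⅓*12) = 334601/(((4/3)*32400)) - 432216/(289/4 - 4) = 334601/43200 - 432216/273/4 = 334601*(1/43200) - 432216*4/273 = 334601/43200 - 576288/91 = -24865192909/3931200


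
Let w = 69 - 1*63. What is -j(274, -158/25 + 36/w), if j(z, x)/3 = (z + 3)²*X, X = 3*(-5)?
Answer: 3452805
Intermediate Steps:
w = 6 (w = 69 - 63 = 6)
X = -15
j(z, x) = -45*(3 + z)² (j(z, x) = 3*((z + 3)²*(-15)) = 3*((3 + z)²*(-15)) = 3*(-15*(3 + z)²) = -45*(3 + z)²)
-j(274, -158/25 + 36/w) = -(-45)*(3 + 274)² = -(-45)*277² = -(-45)*76729 = -1*(-3452805) = 3452805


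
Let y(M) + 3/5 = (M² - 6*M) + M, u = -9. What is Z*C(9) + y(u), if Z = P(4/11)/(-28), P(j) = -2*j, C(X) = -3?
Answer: 48249/385 ≈ 125.32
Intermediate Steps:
y(M) = -⅗ + M² - 5*M (y(M) = -⅗ + ((M² - 6*M) + M) = -⅗ + (M² - 5*M) = -⅗ + M² - 5*M)
Z = 2/77 (Z = -8/11/(-28) = -8/11*(-1/28) = 2/77 ≈ 0.025974)
Z*C(9) + y(u) = (2/77)*(-3) + (-⅗ + (-9)² - 5*(-9)) = -6/77 + (-⅗ + 81 + 45) = -6/77 + 627/5 = 48249/385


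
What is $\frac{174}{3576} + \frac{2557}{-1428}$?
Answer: $- \frac{92660}{53193} \approx -1.742$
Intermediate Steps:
$\frac{174}{3576} + \frac{2557}{-1428} = 174 \cdot \frac{1}{3576} + 2557 \left(- \frac{1}{1428}\right) = \frac{29}{596} - \frac{2557}{1428} = - \frac{92660}{53193}$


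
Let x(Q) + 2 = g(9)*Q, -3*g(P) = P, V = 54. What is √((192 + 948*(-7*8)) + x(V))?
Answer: 2*I*√13265 ≈ 230.35*I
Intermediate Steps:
g(P) = -P/3
x(Q) = -2 - 3*Q (x(Q) = -2 + (-⅓*9)*Q = -2 - 3*Q)
√((192 + 948*(-7*8)) + x(V)) = √((192 + 948*(-7*8)) + (-2 - 3*54)) = √((192 + 948*(-56)) + (-2 - 162)) = √((192 - 53088) - 164) = √(-52896 - 164) = √(-53060) = 2*I*√13265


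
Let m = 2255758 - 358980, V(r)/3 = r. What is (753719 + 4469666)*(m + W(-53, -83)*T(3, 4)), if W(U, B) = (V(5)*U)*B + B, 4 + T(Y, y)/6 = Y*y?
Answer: 26430714630490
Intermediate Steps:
V(r) = 3*r
T(Y, y) = -24 + 6*Y*y (T(Y, y) = -24 + 6*(Y*y) = -24 + 6*Y*y)
m = 1896778
W(U, B) = B + 15*B*U (W(U, B) = ((3*5)*U)*B + B = (15*U)*B + B = 15*B*U + B = B + 15*B*U)
(753719 + 4469666)*(m + W(-53, -83)*T(3, 4)) = (753719 + 4469666)*(1896778 + (-83*(1 + 15*(-53)))*(-24 + 6*3*4)) = 5223385*(1896778 + (-83*(1 - 795))*(-24 + 72)) = 5223385*(1896778 - 83*(-794)*48) = 5223385*(1896778 + 65902*48) = 5223385*(1896778 + 3163296) = 5223385*5060074 = 26430714630490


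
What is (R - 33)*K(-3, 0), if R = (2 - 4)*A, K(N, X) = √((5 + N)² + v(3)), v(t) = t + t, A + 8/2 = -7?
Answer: -11*√10 ≈ -34.785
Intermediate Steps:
A = -11 (A = -4 - 7 = -11)
v(t) = 2*t
K(N, X) = √(6 + (5 + N)²) (K(N, X) = √((5 + N)² + 2*3) = √((5 + N)² + 6) = √(6 + (5 + N)²))
R = 22 (R = (2 - 4)*(-11) = -2*(-11) = 22)
(R - 33)*K(-3, 0) = (22 - 33)*√(6 + (5 - 3)²) = -11*√(6 + 2²) = -11*√(6 + 4) = -11*√10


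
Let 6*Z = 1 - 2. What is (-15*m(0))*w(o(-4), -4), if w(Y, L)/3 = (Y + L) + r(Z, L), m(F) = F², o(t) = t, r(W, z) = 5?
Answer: 0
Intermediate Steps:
Z = -⅙ (Z = (1 - 2)/6 = (⅙)*(-1) = -⅙ ≈ -0.16667)
w(Y, L) = 15 + 3*L + 3*Y (w(Y, L) = 3*((Y + L) + 5) = 3*((L + Y) + 5) = 3*(5 + L + Y) = 15 + 3*L + 3*Y)
(-15*m(0))*w(o(-4), -4) = (-15*0²)*(15 + 3*(-4) + 3*(-4)) = (-15*0)*(15 - 12 - 12) = 0*(-9) = 0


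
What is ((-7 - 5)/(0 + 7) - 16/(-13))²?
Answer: 1936/8281 ≈ 0.23379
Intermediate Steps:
((-7 - 5)/(0 + 7) - 16/(-13))² = (-12/7 - 16*(-1)/13)² = (-12*⅐ - 1*(-16/13))² = (-12/7 + 16/13)² = (-44/91)² = 1936/8281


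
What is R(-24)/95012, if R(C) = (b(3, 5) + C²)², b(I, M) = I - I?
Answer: 82944/23753 ≈ 3.4919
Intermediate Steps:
b(I, M) = 0
R(C) = C⁴ (R(C) = (0 + C²)² = (C²)² = C⁴)
R(-24)/95012 = (-24)⁴/95012 = 331776*(1/95012) = 82944/23753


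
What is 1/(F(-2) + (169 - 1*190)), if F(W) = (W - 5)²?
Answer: 1/28 ≈ 0.035714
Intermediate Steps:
F(W) = (-5 + W)²
1/(F(-2) + (169 - 1*190)) = 1/((-5 - 2)² + (169 - 1*190)) = 1/((-7)² + (169 - 190)) = 1/(49 - 21) = 1/28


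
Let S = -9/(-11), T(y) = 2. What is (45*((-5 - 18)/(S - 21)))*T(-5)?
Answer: 3795/37 ≈ 102.57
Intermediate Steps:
S = 9/11 (S = -9*(-1/11) = 9/11 ≈ 0.81818)
(45*((-5 - 18)/(S - 21)))*T(-5) = (45*((-5 - 18)/(9/11 - 21)))*2 = (45*(-23/(-222/11)))*2 = (45*(-23*(-11/222)))*2 = (45*(253/222))*2 = (3795/74)*2 = 3795/37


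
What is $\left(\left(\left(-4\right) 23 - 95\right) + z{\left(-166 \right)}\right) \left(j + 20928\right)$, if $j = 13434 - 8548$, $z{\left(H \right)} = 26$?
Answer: $-4156054$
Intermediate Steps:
$j = 4886$ ($j = 13434 - 8548 = 4886$)
$\left(\left(\left(-4\right) 23 - 95\right) + z{\left(-166 \right)}\right) \left(j + 20928\right) = \left(\left(\left(-4\right) 23 - 95\right) + 26\right) \left(4886 + 20928\right) = \left(\left(-92 - 95\right) + 26\right) 25814 = \left(-187 + 26\right) 25814 = \left(-161\right) 25814 = -4156054$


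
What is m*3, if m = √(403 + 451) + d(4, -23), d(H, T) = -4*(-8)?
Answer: 96 + 3*√854 ≈ 183.67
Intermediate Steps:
d(H, T) = 32
m = 32 + √854 (m = √(403 + 451) + 32 = √854 + 32 = 32 + √854 ≈ 61.223)
m*3 = (32 + √854)*3 = 96 + 3*√854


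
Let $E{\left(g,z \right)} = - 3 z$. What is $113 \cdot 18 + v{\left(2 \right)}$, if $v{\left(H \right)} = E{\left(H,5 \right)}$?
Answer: $2019$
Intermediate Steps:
$v{\left(H \right)} = -15$ ($v{\left(H \right)} = \left(-3\right) 5 = -15$)
$113 \cdot 18 + v{\left(2 \right)} = 113 \cdot 18 - 15 = 2034 - 15 = 2019$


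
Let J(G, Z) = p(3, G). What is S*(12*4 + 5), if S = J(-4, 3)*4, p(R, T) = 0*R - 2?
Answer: -424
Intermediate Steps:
p(R, T) = -2 (p(R, T) = 0 - 2 = -2)
J(G, Z) = -2
S = -8 (S = -2*4 = -8)
S*(12*4 + 5) = -8*(12*4 + 5) = -8*(48 + 5) = -8*53 = -424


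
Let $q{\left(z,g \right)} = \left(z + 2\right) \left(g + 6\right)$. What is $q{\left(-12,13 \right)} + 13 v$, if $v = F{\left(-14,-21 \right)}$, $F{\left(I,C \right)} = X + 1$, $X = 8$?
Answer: $-73$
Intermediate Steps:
$q{\left(z,g \right)} = \left(2 + z\right) \left(6 + g\right)$
$F{\left(I,C \right)} = 9$ ($F{\left(I,C \right)} = 8 + 1 = 9$)
$v = 9$
$q{\left(-12,13 \right)} + 13 v = \left(12 + 2 \cdot 13 + 6 \left(-12\right) + 13 \left(-12\right)\right) + 13 \cdot 9 = \left(12 + 26 - 72 - 156\right) + 117 = -190 + 117 = -73$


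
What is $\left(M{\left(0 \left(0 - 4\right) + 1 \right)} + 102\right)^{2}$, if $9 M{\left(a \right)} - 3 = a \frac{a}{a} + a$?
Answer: $\frac{851929}{81} \approx 10518.0$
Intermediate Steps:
$M{\left(a \right)} = \frac{1}{3} + \frac{2 a}{9}$ ($M{\left(a \right)} = \frac{1}{3} + \frac{a \frac{a}{a} + a}{9} = \frac{1}{3} + \frac{a 1 + a}{9} = \frac{1}{3} + \frac{a + a}{9} = \frac{1}{3} + \frac{2 a}{9}$)
$\left(M{\left(0 \left(0 - 4\right) + 1 \right)} + 102\right)^{2} = \left(\left(\frac{1}{3} + \frac{2 \left(0 \left(0 - 4\right) + 1\right)}{9}\right) + 102\right)^{2} = \left(\left(\frac{1}{3} + \frac{2 \left(0 \left(-4\right) + 1\right)}{9}\right) + 102\right)^{2} = \left(\left(\frac{1}{3} + \frac{2 \left(0 + 1\right)}{9}\right) + 102\right)^{2} = \left(\left(\frac{1}{3} + \frac{2}{9} \cdot 1\right) + 102\right)^{2} = \left(\left(\frac{1}{3} + \frac{2}{9}\right) + 102\right)^{2} = \left(\frac{5}{9} + 102\right)^{2} = \left(\frac{923}{9}\right)^{2} = \frac{851929}{81}$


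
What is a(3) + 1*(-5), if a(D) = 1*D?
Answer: -2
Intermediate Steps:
a(D) = D
a(3) + 1*(-5) = 3 + 1*(-5) = 3 - 5 = -2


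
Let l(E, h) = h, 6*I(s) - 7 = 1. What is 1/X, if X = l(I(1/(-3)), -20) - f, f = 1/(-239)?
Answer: -239/4779 ≈ -0.050010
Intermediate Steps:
I(s) = 4/3 (I(s) = 7/6 + (⅙)*1 = 7/6 + ⅙ = 4/3)
f = -1/239 ≈ -0.0041841
X = -4779/239 (X = -20 - 1*(-1/239) = -20 + 1/239 = -4779/239 ≈ -19.996)
1/X = 1/(-4779/239) = -239/4779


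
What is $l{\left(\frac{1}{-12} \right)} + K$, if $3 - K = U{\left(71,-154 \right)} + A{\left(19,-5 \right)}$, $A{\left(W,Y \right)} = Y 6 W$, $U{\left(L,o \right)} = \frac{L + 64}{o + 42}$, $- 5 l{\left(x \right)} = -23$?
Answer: $\frac{324131}{560} \approx 578.81$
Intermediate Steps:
$l{\left(x \right)} = \frac{23}{5}$ ($l{\left(x \right)} = \left(- \frac{1}{5}\right) \left(-23\right) = \frac{23}{5}$)
$U{\left(L,o \right)} = \frac{64 + L}{42 + o}$
$A{\left(W,Y \right)} = 6 W Y$ ($A{\left(W,Y \right)} = 6 Y W = 6 W Y$)
$K = \frac{64311}{112}$ ($K = 3 - \left(\frac{64 + 71}{42 - 154} + 6 \cdot 19 \left(-5\right)\right) = 3 - \left(\frac{1}{-112} \cdot 135 - 570\right) = 3 - \left(\left(- \frac{1}{112}\right) 135 - 570\right) = 3 - \left(- \frac{135}{112} - 570\right) = 3 - - \frac{63975}{112} = 3 + \frac{63975}{112} = \frac{64311}{112} \approx 574.21$)
$l{\left(\frac{1}{-12} \right)} + K = \frac{23}{5} + \frac{64311}{112} = \frac{324131}{560}$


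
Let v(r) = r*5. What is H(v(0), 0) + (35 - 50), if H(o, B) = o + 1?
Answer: -14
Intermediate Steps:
v(r) = 5*r
H(o, B) = 1 + o
H(v(0), 0) + (35 - 50) = (1 + 5*0) + (35 - 50) = (1 + 0) - 15 = 1 - 15 = -14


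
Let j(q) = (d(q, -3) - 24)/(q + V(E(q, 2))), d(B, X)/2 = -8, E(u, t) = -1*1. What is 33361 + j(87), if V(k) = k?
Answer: 1434503/43 ≈ 33361.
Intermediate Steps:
E(u, t) = -1
d(B, X) = -16 (d(B, X) = 2*(-8) = -16)
j(q) = -40/(-1 + q) (j(q) = (-16 - 24)/(q - 1) = -40/(-1 + q))
33361 + j(87) = 33361 - 40/(-1 + 87) = 33361 - 40/86 = 33361 - 40*1/86 = 33361 - 20/43 = 1434503/43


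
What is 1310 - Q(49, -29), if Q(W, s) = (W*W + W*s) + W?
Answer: 281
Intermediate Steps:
Q(W, s) = W + W² + W*s (Q(W, s) = (W² + W*s) + W = W + W² + W*s)
1310 - Q(49, -29) = 1310 - 49*(1 + 49 - 29) = 1310 - 49*21 = 1310 - 1*1029 = 1310 - 1029 = 281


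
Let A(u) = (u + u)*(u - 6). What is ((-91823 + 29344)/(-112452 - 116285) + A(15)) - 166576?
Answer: -38040273043/228737 ≈ -1.6631e+5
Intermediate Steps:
A(u) = 2*u*(-6 + u) (A(u) = (2*u)*(-6 + u) = 2*u*(-6 + u))
((-91823 + 29344)/(-112452 - 116285) + A(15)) - 166576 = ((-91823 + 29344)/(-112452 - 116285) + 2*15*(-6 + 15)) - 166576 = (-62479/(-228737) + 2*15*9) - 166576 = (-62479*(-1/228737) + 270) - 166576 = (62479/228737 + 270) - 166576 = 61821469/228737 - 166576 = -38040273043/228737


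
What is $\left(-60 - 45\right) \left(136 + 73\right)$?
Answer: $-21945$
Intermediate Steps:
$\left(-60 - 45\right) \left(136 + 73\right) = \left(-105\right) 209 = -21945$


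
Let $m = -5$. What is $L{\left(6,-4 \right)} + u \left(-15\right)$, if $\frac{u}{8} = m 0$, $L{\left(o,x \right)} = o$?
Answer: $6$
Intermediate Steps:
$u = 0$ ($u = 8 \left(\left(-5\right) 0\right) = 8 \cdot 0 = 0$)
$L{\left(6,-4 \right)} + u \left(-15\right) = 6 + 0 \left(-15\right) = 6 + 0 = 6$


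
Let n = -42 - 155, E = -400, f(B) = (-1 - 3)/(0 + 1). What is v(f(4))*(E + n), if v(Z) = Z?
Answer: 2388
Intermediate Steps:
f(B) = -4 (f(B) = -4/1 = -4*1 = -4)
n = -197
v(f(4))*(E + n) = -4*(-400 - 197) = -4*(-597) = 2388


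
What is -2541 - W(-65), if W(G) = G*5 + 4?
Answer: -2220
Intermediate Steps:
W(G) = 4 + 5*G (W(G) = 5*G + 4 = 4 + 5*G)
-2541 - W(-65) = -2541 - (4 + 5*(-65)) = -2541 - (4 - 325) = -2541 - 1*(-321) = -2541 + 321 = -2220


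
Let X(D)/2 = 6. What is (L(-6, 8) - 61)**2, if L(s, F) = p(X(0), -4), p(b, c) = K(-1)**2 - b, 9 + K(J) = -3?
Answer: 5041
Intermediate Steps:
X(D) = 12 (X(D) = 2*6 = 12)
K(J) = -12 (K(J) = -9 - 3 = -12)
p(b, c) = 144 - b (p(b, c) = (-12)**2 - b = 144 - b)
L(s, F) = 132 (L(s, F) = 144 - 1*12 = 144 - 12 = 132)
(L(-6, 8) - 61)**2 = (132 - 61)**2 = 71**2 = 5041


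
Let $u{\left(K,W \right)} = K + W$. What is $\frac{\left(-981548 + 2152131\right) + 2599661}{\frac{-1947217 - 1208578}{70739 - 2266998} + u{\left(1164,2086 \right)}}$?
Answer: $\frac{2760144105732}{2380332515} \approx 1159.6$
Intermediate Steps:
$\frac{\left(-981548 + 2152131\right) + 2599661}{\frac{-1947217 - 1208578}{70739 - 2266998} + u{\left(1164,2086 \right)}} = \frac{\left(-981548 + 2152131\right) + 2599661}{\frac{-1947217 - 1208578}{70739 - 2266998} + \left(1164 + 2086\right)} = \frac{1170583 + 2599661}{- \frac{3155795}{-2196259} + 3250} = \frac{3770244}{\left(-3155795\right) \left(- \frac{1}{2196259}\right) + 3250} = \frac{3770244}{\frac{3155795}{2196259} + 3250} = \frac{3770244}{\frac{7140997545}{2196259}} = 3770244 \cdot \frac{2196259}{7140997545} = \frac{2760144105732}{2380332515}$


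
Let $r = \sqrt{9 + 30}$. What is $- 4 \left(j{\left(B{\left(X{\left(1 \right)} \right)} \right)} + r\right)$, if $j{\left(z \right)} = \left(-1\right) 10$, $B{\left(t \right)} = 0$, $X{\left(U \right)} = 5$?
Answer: $40 - 4 \sqrt{39} \approx 15.02$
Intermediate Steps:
$j{\left(z \right)} = -10$
$r = \sqrt{39} \approx 6.245$
$- 4 \left(j{\left(B{\left(X{\left(1 \right)} \right)} \right)} + r\right) = - 4 \left(-10 + \sqrt{39}\right) = 40 - 4 \sqrt{39}$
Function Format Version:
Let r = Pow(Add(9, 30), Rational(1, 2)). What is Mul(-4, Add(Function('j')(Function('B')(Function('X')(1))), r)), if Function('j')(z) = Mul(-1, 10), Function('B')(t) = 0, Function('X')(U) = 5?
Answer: Add(40, Mul(-4, Pow(39, Rational(1, 2)))) ≈ 15.020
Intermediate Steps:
Function('j')(z) = -10
r = Pow(39, Rational(1, 2)) ≈ 6.2450
Mul(-4, Add(Function('j')(Function('B')(Function('X')(1))), r)) = Mul(-4, Add(-10, Pow(39, Rational(1, 2)))) = Add(40, Mul(-4, Pow(39, Rational(1, 2))))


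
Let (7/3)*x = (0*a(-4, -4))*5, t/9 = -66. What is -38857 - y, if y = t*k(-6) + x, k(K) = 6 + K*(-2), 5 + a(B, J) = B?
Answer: -28165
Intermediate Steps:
t = -594 (t = 9*(-66) = -594)
a(B, J) = -5 + B
k(K) = 6 - 2*K
x = 0 (x = 3*((0*(-5 - 4))*5)/7 = 3*((0*(-9))*5)/7 = 3*(0*5)/7 = (3/7)*0 = 0)
y = -10692 (y = -594*(6 - 2*(-6)) + 0 = -594*(6 + 12) + 0 = -594*18 + 0 = -10692 + 0 = -10692)
-38857 - y = -38857 - 1*(-10692) = -38857 + 10692 = -28165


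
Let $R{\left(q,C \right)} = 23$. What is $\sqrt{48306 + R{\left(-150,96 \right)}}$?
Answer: $\sqrt{48329} \approx 219.84$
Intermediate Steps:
$\sqrt{48306 + R{\left(-150,96 \right)}} = \sqrt{48306 + 23} = \sqrt{48329}$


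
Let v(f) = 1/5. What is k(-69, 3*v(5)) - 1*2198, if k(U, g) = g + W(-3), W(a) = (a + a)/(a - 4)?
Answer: -76879/35 ≈ -2196.5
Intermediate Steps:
v(f) = ⅕
W(a) = 2*a/(-4 + a) (W(a) = (2*a)/(-4 + a) = 2*a/(-4 + a))
k(U, g) = 6/7 + g (k(U, g) = g + 2*(-3)/(-4 - 3) = g + 2*(-3)/(-7) = g + 2*(-3)*(-⅐) = g + 6/7 = 6/7 + g)
k(-69, 3*v(5)) - 1*2198 = (6/7 + 3*(⅕)) - 1*2198 = (6/7 + ⅗) - 2198 = 51/35 - 2198 = -76879/35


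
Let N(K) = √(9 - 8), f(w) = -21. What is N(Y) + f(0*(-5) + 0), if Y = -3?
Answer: -20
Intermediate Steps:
N(K) = 1 (N(K) = √1 = 1)
N(Y) + f(0*(-5) + 0) = 1 - 21 = -20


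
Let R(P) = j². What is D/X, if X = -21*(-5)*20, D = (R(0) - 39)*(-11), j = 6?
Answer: 11/700 ≈ 0.015714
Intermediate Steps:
R(P) = 36 (R(P) = 6² = 36)
D = 33 (D = (36 - 39)*(-11) = -3*(-11) = 33)
X = 2100 (X = 105*20 = 2100)
D/X = 33/2100 = 33*(1/2100) = 11/700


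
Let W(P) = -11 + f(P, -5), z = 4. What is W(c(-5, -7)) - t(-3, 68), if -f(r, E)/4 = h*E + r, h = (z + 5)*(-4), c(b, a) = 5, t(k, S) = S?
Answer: -819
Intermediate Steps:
h = -36 (h = (4 + 5)*(-4) = 9*(-4) = -36)
f(r, E) = -4*r + 144*E (f(r, E) = -4*(-36*E + r) = -4*(r - 36*E) = -4*r + 144*E)
W(P) = -731 - 4*P (W(P) = -11 + (-4*P + 144*(-5)) = -11 + (-4*P - 720) = -11 + (-720 - 4*P) = -731 - 4*P)
W(c(-5, -7)) - t(-3, 68) = (-731 - 4*5) - 1*68 = (-731 - 20) - 68 = -751 - 68 = -819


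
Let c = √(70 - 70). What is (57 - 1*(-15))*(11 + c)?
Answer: 792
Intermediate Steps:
c = 0 (c = √0 = 0)
(57 - 1*(-15))*(11 + c) = (57 - 1*(-15))*(11 + 0) = (57 + 15)*11 = 72*11 = 792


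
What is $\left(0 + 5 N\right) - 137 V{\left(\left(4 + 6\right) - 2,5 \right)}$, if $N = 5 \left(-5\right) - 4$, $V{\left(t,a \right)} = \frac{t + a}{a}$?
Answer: $- \frac{2506}{5} \approx -501.2$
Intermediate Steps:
$V{\left(t,a \right)} = \frac{a + t}{a}$
$N = -29$ ($N = -25 - 4 = -29$)
$\left(0 + 5 N\right) - 137 V{\left(\left(4 + 6\right) - 2,5 \right)} = \left(0 + 5 \left(-29\right)\right) - 137 \frac{5 + \left(\left(4 + 6\right) - 2\right)}{5} = \left(0 - 145\right) - 137 \frac{5 + \left(10 - 2\right)}{5} = -145 - 137 \frac{5 + 8}{5} = -145 - 137 \cdot \frac{1}{5} \cdot 13 = -145 - \frac{1781}{5} = - \frac{2506}{5}$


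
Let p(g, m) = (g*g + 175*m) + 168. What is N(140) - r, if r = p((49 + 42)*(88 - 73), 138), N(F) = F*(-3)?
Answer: -1887963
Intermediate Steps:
p(g, m) = 168 + g**2 + 175*m (p(g, m) = (g**2 + 175*m) + 168 = 168 + g**2 + 175*m)
N(F) = -3*F
r = 1887543 (r = 168 + ((49 + 42)*(88 - 73))**2 + 175*138 = 168 + (91*15)**2 + 24150 = 168 + 1365**2 + 24150 = 168 + 1863225 + 24150 = 1887543)
N(140) - r = -3*140 - 1*1887543 = -420 - 1887543 = -1887963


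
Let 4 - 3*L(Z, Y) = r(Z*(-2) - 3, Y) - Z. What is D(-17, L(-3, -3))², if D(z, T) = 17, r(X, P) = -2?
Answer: 289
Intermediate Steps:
L(Z, Y) = 2 + Z/3 (L(Z, Y) = 4/3 - (-2 - Z)/3 = 4/3 + (⅔ + Z/3) = 2 + Z/3)
D(-17, L(-3, -3))² = 17² = 289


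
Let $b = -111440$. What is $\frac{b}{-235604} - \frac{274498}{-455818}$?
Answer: $\frac{14433648089}{13424068009} \approx 1.0752$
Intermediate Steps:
$\frac{b}{-235604} - \frac{274498}{-455818} = - \frac{111440}{-235604} - \frac{274498}{-455818} = \left(-111440\right) \left(- \frac{1}{235604}\right) - - \frac{137249}{227909} = \frac{27860}{58901} + \frac{137249}{227909} = \frac{14433648089}{13424068009}$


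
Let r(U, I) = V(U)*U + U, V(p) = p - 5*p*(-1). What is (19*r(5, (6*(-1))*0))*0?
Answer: 0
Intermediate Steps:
V(p) = 6*p (V(p) = p + 5*p = 6*p)
r(U, I) = U + 6*U² (r(U, I) = (6*U)*U + U = 6*U² + U = U + 6*U²)
(19*r(5, (6*(-1))*0))*0 = (19*(5*(1 + 6*5)))*0 = (19*(5*(1 + 30)))*0 = (19*(5*31))*0 = (19*155)*0 = 2945*0 = 0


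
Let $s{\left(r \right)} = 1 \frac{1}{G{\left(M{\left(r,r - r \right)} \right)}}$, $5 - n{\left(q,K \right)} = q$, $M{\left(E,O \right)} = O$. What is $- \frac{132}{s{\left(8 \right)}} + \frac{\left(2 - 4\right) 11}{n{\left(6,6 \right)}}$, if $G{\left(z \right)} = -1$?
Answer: $154$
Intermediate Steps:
$n{\left(q,K \right)} = 5 - q$
$s{\left(r \right)} = -1$ ($s{\left(r \right)} = 1 \frac{1}{-1} = 1 \left(-1\right) = -1$)
$- \frac{132}{s{\left(8 \right)}} + \frac{\left(2 - 4\right) 11}{n{\left(6,6 \right)}} = - \frac{132}{-1} + \frac{\left(2 - 4\right) 11}{5 - 6} = \left(-132\right) \left(-1\right) + \frac{\left(-2\right) 11}{5 - 6} = 132 - \frac{22}{-1} = 132 - -22 = 132 + 22 = 154$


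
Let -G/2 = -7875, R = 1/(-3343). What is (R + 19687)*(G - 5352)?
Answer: 684330228720/3343 ≈ 2.0471e+8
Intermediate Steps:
R = -1/3343 ≈ -0.00029913
G = 15750 (G = -2*(-7875) = 15750)
(R + 19687)*(G - 5352) = (-1/3343 + 19687)*(15750 - 5352) = (65813640/3343)*10398 = 684330228720/3343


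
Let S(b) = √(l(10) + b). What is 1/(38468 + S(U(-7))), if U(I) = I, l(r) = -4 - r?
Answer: 38468/1479787045 - I*√21/1479787045 ≈ 2.5996e-5 - 3.0968e-9*I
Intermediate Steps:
S(b) = √(-14 + b) (S(b) = √((-4 - 1*10) + b) = √((-4 - 10) + b) = √(-14 + b))
1/(38468 + S(U(-7))) = 1/(38468 + √(-14 - 7)) = 1/(38468 + √(-21)) = 1/(38468 + I*√21)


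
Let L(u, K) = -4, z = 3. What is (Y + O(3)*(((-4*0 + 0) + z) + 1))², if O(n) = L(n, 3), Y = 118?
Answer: 10404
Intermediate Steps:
O(n) = -4
(Y + O(3)*(((-4*0 + 0) + z) + 1))² = (118 - 4*(((-4*0 + 0) + 3) + 1))² = (118 - 4*(((0 + 0) + 3) + 1))² = (118 - 4*((0 + 3) + 1))² = (118 - 4*(3 + 1))² = (118 - 4*4)² = (118 - 16)² = 102² = 10404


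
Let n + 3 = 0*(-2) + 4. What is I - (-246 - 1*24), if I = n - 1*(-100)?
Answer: 371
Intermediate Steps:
n = 1 (n = -3 + (0*(-2) + 4) = -3 + (0 + 4) = -3 + 4 = 1)
I = 101 (I = 1 - 1*(-100) = 1 + 100 = 101)
I - (-246 - 1*24) = 101 - (-246 - 1*24) = 101 - (-246 - 24) = 101 - 1*(-270) = 101 + 270 = 371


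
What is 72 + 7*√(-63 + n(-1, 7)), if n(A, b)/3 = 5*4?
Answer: 72 + 7*I*√3 ≈ 72.0 + 12.124*I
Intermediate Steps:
n(A, b) = 60 (n(A, b) = 3*(5*4) = 3*20 = 60)
72 + 7*√(-63 + n(-1, 7)) = 72 + 7*√(-63 + 60) = 72 + 7*√(-3) = 72 + 7*(I*√3) = 72 + 7*I*√3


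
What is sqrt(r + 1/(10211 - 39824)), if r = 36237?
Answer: 14*sqrt(162129102090)/29613 ≈ 190.36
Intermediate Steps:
sqrt(r + 1/(10211 - 39824)) = sqrt(36237 + 1/(10211 - 39824)) = sqrt(36237 + 1/(-29613)) = sqrt(36237 - 1/29613) = sqrt(1073086280/29613) = 14*sqrt(162129102090)/29613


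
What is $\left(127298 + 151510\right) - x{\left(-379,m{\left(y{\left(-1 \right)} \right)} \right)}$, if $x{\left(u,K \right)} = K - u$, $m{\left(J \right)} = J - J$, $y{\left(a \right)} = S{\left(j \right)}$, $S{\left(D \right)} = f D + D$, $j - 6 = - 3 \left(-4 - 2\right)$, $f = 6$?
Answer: $278429$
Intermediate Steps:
$j = 24$ ($j = 6 - 3 \left(-4 - 2\right) = 6 - -18 = 6 + 18 = 24$)
$S{\left(D \right)} = 7 D$ ($S{\left(D \right)} = 6 D + D = 7 D$)
$y{\left(a \right)} = 168$ ($y{\left(a \right)} = 7 \cdot 24 = 168$)
$m{\left(J \right)} = 0$
$\left(127298 + 151510\right) - x{\left(-379,m{\left(y{\left(-1 \right)} \right)} \right)} = \left(127298 + 151510\right) - \left(0 - -379\right) = 278808 - \left(0 + 379\right) = 278808 - 379 = 278429$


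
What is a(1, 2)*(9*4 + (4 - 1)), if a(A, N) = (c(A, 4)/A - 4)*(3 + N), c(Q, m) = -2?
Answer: -1170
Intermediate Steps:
a(A, N) = (-4 - 2/A)*(3 + N) (a(A, N) = (-2/A - 4)*(3 + N) = (-4 - 2/A)*(3 + N))
a(1, 2)*(9*4 + (4 - 1)) = (2*(-3 - 1*2 - 2*1*(3 + 2))/1)*(9*4 + (4 - 1)) = (2*1*(-3 - 2 - 2*1*5))*(36 + 3) = (2*1*(-3 - 2 - 10))*39 = (2*1*(-15))*39 = -30*39 = -1170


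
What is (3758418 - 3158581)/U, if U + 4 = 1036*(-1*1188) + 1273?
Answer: -599837/1229499 ≈ -0.48787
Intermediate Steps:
U = -1229499 (U = -4 + (1036*(-1*1188) + 1273) = -4 + (1036*(-1188) + 1273) = -4 + (-1230768 + 1273) = -4 - 1229495 = -1229499)
(3758418 - 3158581)/U = (3758418 - 3158581)/(-1229499) = 599837*(-1/1229499) = -599837/1229499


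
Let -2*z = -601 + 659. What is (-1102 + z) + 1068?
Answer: -63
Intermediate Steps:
z = -29 (z = -(-601 + 659)/2 = -1/2*58 = -29)
(-1102 + z) + 1068 = (-1102 - 29) + 1068 = -1131 + 1068 = -63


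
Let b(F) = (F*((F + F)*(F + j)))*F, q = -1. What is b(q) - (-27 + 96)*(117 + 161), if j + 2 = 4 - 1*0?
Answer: -19184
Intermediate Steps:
j = 2 (j = -2 + (4 - 1*0) = -2 + (4 + 0) = -2 + 4 = 2)
b(F) = 2*F³*(2 + F) (b(F) = (F*((F + F)*(F + 2)))*F = (F*((2*F)*(2 + F)))*F = (F*(2*F*(2 + F)))*F = (2*F²*(2 + F))*F = 2*F³*(2 + F))
b(q) - (-27 + 96)*(117 + 161) = 2*(-1)³*(2 - 1) - (-27 + 96)*(117 + 161) = 2*(-1)*1 - 69*278 = -2 - 1*19182 = -2 - 19182 = -19184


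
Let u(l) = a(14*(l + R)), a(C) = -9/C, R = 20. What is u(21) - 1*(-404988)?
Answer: 232463103/574 ≈ 4.0499e+5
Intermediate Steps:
u(l) = -9/(280 + 14*l) (u(l) = -9*1/(14*(l + 20)) = -9*1/(14*(20 + l)) = -9/(280 + 14*l))
u(21) - 1*(-404988) = -9/(280 + 14*21) - 1*(-404988) = -9/(280 + 294) + 404988 = -9/574 + 404988 = 232463103/574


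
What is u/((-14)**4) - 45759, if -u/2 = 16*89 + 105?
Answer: -878940401/19208 ≈ -45759.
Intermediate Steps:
u = -3058 (u = -2*(16*89 + 105) = -2*(1424 + 105) = -2*1529 = -3058)
u/((-14)**4) - 45759 = -3058/((-14)**4) - 45759 = -3058/38416 - 45759 = -3058*1/38416 - 45759 = -1529/19208 - 45759 = -878940401/19208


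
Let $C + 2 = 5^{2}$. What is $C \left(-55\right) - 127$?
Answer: $-1392$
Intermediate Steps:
$C = 23$ ($C = -2 + 5^{2} = -2 + 25 = 23$)
$C \left(-55\right) - 127 = 23 \left(-55\right) - 127 = -1265 - 127 = -1392$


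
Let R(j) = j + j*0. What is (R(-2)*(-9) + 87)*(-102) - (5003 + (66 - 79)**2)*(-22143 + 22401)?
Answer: -1345086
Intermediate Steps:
R(j) = j (R(j) = j + 0 = j)
(R(-2)*(-9) + 87)*(-102) - (5003 + (66 - 79)**2)*(-22143 + 22401) = (-2*(-9) + 87)*(-102) - (5003 + (66 - 79)**2)*(-22143 + 22401) = (18 + 87)*(-102) - (5003 + (-13)**2)*258 = 105*(-102) - (5003 + 169)*258 = -10710 - 5172*258 = -10710 - 1*1334376 = -10710 - 1334376 = -1345086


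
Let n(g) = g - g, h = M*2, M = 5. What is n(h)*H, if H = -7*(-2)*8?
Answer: 0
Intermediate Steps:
h = 10 (h = 5*2 = 10)
H = 112 (H = 14*8 = 112)
n(g) = 0
n(h)*H = 0*112 = 0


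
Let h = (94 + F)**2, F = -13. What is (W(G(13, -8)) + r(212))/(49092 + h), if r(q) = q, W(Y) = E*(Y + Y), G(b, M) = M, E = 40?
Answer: -428/55653 ≈ -0.0076905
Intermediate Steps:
W(Y) = 80*Y (W(Y) = 40*(Y + Y) = 40*(2*Y) = 80*Y)
h = 6561 (h = (94 - 13)**2 = 81**2 = 6561)
(W(G(13, -8)) + r(212))/(49092 + h) = (80*(-8) + 212)/(49092 + 6561) = (-640 + 212)/55653 = -428*1/55653 = -428/55653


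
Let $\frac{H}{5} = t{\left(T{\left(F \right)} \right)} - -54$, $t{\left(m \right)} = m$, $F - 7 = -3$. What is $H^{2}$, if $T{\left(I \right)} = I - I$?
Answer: $72900$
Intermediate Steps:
$F = 4$ ($F = 7 - 3 = 4$)
$T{\left(I \right)} = 0$
$H = 270$ ($H = 5 \left(0 - -54\right) = 5 \left(0 + 54\right) = 5 \cdot 54 = 270$)
$H^{2} = 270^{2} = 72900$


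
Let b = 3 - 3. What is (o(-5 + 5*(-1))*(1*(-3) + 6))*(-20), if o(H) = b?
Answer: 0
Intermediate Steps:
b = 0
o(H) = 0
(o(-5 + 5*(-1))*(1*(-3) + 6))*(-20) = (0*(1*(-3) + 6))*(-20) = (0*(-3 + 6))*(-20) = (0*3)*(-20) = 0*(-20) = 0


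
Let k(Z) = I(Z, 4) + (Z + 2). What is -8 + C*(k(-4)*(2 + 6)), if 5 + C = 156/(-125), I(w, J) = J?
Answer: -13496/125 ≈ -107.97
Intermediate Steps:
C = -781/125 (C = -5 + 156/(-125) = -5 + 156*(-1/125) = -5 - 156/125 = -781/125 ≈ -6.2480)
k(Z) = 6 + Z (k(Z) = 4 + (Z + 2) = 4 + (2 + Z) = 6 + Z)
-8 + C*(k(-4)*(2 + 6)) = -8 - 781*(6 - 4)*(2 + 6)/125 = -8 - 1562*8/125 = -8 - 781/125*16 = -8 - 12496/125 = -13496/125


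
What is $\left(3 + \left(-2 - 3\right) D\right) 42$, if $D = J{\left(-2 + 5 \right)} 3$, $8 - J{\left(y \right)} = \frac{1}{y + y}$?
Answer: $-4809$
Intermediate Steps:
$J{\left(y \right)} = 8 - \frac{1}{2 y}$ ($J{\left(y \right)} = 8 - \frac{1}{y + y} = 8 - \frac{1}{2 y}$)
$D = \frac{47}{2}$ ($D = \left(8 - \frac{1}{2 \left(-2 + 5\right)}\right) 3 = \left(8 - \frac{1}{2 \cdot 3}\right) 3 = \left(8 - \frac{1}{6}\right) 3 = \frac{47}{6} \cdot 3 = \frac{47}{2} \approx 23.5$)
$\left(3 + \left(-2 - 3\right) D\right) 42 = \left(3 + \left(-2 - 3\right) \frac{47}{2}\right) 42 = \left(3 - \frac{235}{2}\right) 42 = \left(- \frac{229}{2}\right) 42 = -4809$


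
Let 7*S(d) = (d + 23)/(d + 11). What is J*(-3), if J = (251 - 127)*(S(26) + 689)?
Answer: -9486000/37 ≈ -2.5638e+5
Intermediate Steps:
S(d) = (23 + d)/(7*(11 + d)) (S(d) = ((d + 23)/(d + 11))/7 = ((23 + d)/(11 + d))/7 = (23 + d)/(7*(11 + d)))
J = 3162000/37 (J = (251 - 127)*((23 + 26)/(7*(11 + 26)) + 689) = 124*((⅐)*49/37 + 689) = 124*((⅐)*(1/37)*49 + 689) = 124*(7/37 + 689) = 124*(25500/37) = 3162000/37 ≈ 85460.)
J*(-3) = (3162000/37)*(-3) = -9486000/37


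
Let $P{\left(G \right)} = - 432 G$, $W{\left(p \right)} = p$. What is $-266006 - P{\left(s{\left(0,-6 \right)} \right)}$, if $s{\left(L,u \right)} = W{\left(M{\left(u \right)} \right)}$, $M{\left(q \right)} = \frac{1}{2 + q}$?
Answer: $-266114$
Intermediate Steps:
$s{\left(L,u \right)} = \frac{1}{2 + u}$
$-266006 - P{\left(s{\left(0,-6 \right)} \right)} = -266006 - - \frac{432}{2 - 6} = -266006 - - \frac{432}{-4} = -266006 - \left(-432\right) \left(- \frac{1}{4}\right) = -266006 - 108 = -266114$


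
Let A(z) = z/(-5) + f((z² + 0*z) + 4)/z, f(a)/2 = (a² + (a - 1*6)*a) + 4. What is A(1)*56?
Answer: 13384/5 ≈ 2676.8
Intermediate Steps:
f(a) = 8 + 2*a² + 2*a*(-6 + a) (f(a) = 2*((a² + (a - 1*6)*a) + 4) = 2*((a² + (a - 6)*a) + 4) = 2*((a² + (-6 + a)*a) + 4) = 2*((a² + a*(-6 + a)) + 4) = 2*(4 + a² + a*(-6 + a)) = 8 + 2*a² + 2*a*(-6 + a))
A(z) = -z/5 + (-40 - 12*z² + 4*(4 + z²)²)/z (A(z) = z/(-5) + (8 - 12*((z² + 0*z) + 4) + 4*((z² + 0*z) + 4)²)/z = z*(-⅕) + (8 - 12*((z² + 0) + 4) + 4*((z² + 0) + 4)²)/z = -z/5 + (8 - 12*(z² + 4) + 4*(z² + 4)²)/z = -z/5 + (8 - 12*(4 + z²) + 4*(4 + z²)²)/z = -z/5 + (8 + (-48 - 12*z²) + 4*(4 + z²)²)/z = -z/5 + (-40 - 12*z² + 4*(4 + z²)²)/z)
A(1)*56 = (4*1³ + 24/1 + (99/5)*1)*56 = (4*1 + 24*1 + 99/5)*56 = (4 + 24 + 99/5)*56 = (239/5)*56 = 13384/5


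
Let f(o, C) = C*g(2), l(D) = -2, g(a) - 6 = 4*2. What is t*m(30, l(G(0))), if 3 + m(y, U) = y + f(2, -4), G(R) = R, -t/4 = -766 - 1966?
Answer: -316912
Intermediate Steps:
t = 10928 (t = -4*(-766 - 1966) = -4*(-2732) = 10928)
g(a) = 14 (g(a) = 6 + 4*2 = 6 + 8 = 14)
f(o, C) = 14*C (f(o, C) = C*14 = 14*C)
m(y, U) = -59 + y (m(y, U) = -3 + (y + 14*(-4)) = -3 + (y - 56) = -3 + (-56 + y) = -59 + y)
t*m(30, l(G(0))) = 10928*(-59 + 30) = 10928*(-29) = -316912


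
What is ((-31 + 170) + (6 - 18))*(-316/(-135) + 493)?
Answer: 8492617/135 ≈ 62908.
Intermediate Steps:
((-31 + 170) + (6 - 18))*(-316/(-135) + 493) = (139 - 12)*(-316*(-1/135) + 493) = 127*(316/135 + 493) = 127*(66871/135) = 8492617/135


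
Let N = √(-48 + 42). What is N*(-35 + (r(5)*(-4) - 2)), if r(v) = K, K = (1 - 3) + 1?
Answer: -33*I*√6 ≈ -80.833*I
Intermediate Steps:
K = -1 (K = -2 + 1 = -1)
r(v) = -1
N = I*√6 (N = √(-6) = I*√6 ≈ 2.4495*I)
N*(-35 + (r(5)*(-4) - 2)) = (I*√6)*(-35 + (-1*(-4) - 2)) = (I*√6)*(-35 + (4 - 2)) = (I*√6)*(-35 + 2) = (I*√6)*(-33) = -33*I*√6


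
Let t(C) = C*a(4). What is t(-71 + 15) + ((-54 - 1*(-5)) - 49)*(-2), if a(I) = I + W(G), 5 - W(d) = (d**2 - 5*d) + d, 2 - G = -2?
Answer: -308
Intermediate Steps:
G = 4 (G = 2 - 1*(-2) = 2 + 2 = 4)
W(d) = 5 - d**2 + 4*d (W(d) = 5 - ((d**2 - 5*d) + d) = 5 - (d**2 - 4*d) = 5 + (-d**2 + 4*d) = 5 - d**2 + 4*d)
a(I) = 5 + I (a(I) = I + (5 - 1*4**2 + 4*4) = I + (5 - 1*16 + 16) = I + (5 - 16 + 16) = I + 5 = 5 + I)
t(C) = 9*C (t(C) = C*(5 + 4) = C*9 = 9*C)
t(-71 + 15) + ((-54 - 1*(-5)) - 49)*(-2) = 9*(-71 + 15) + ((-54 - 1*(-5)) - 49)*(-2) = 9*(-56) + ((-54 + 5) - 49)*(-2) = -504 + (-49 - 49)*(-2) = -504 - 98*(-2) = -504 + 196 = -308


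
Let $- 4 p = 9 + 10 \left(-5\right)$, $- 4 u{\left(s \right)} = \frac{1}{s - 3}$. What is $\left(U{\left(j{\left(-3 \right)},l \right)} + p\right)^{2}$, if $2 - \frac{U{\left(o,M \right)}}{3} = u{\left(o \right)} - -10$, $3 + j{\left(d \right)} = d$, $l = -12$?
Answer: $\frac{6889}{36} \approx 191.36$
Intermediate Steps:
$u{\left(s \right)} = - \frac{1}{4 \left(-3 + s\right)}$ ($u{\left(s \right)} = - \frac{1}{4 \left(s - 3\right)} = - \frac{1}{4 \left(-3 + s\right)}$)
$j{\left(d \right)} = -3 + d$
$U{\left(o,M \right)} = -24 + \frac{3}{-12 + 4 o}$ ($U{\left(o,M \right)} = 6 - 3 \left(- \frac{1}{-12 + 4 o} - -10\right) = 6 - 3 \left(- \frac{1}{-12 + 4 o} + 10\right) = 6 - 3 \left(10 - \frac{1}{-12 + 4 o}\right) = 6 - \left(30 - \frac{3}{-12 + 4 o}\right) = -24 + \frac{3}{-12 + 4 o}$)
$p = \frac{41}{4}$ ($p = - \frac{9 + 10 \left(-5\right)}{4} = - \frac{9 - 50}{4} = \left(- \frac{1}{4}\right) \left(-41\right) = \frac{41}{4} \approx 10.25$)
$\left(U{\left(j{\left(-3 \right)},l \right)} + p\right)^{2} = \left(\frac{3 \left(97 - 32 \left(-3 - 3\right)\right)}{4 \left(-3 - 6\right)} + \frac{41}{4}\right)^{2} = \left(\frac{3 \left(97 - -192\right)}{4 \left(-3 - 6\right)} + \frac{41}{4}\right)^{2} = \left(\frac{3 \left(97 + 192\right)}{4 \left(-9\right)} + \frac{41}{4}\right)^{2} = \left(\frac{3}{4} \left(- \frac{1}{9}\right) 289 + \frac{41}{4}\right)^{2} = \left(- \frac{289}{12} + \frac{41}{4}\right)^{2} = \left(- \frac{83}{6}\right)^{2} = \frac{6889}{36}$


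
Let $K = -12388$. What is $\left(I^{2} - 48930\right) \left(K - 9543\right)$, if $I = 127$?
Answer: $719358731$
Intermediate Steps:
$\left(I^{2} - 48930\right) \left(K - 9543\right) = \left(127^{2} - 48930\right) \left(-12388 - 9543\right) = \left(16129 - 48930\right) \left(-21931\right) = \left(-32801\right) \left(-21931\right) = 719358731$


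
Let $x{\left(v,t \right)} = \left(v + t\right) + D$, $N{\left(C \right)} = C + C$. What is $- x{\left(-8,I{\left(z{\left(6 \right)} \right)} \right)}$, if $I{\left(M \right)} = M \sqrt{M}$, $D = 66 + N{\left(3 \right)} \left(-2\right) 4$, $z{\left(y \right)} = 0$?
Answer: $-10$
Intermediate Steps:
$N{\left(C \right)} = 2 C$
$D = 18$ ($D = 66 + 2 \cdot 3 \left(-2\right) 4 = 66 + 6 \left(-2\right) 4 = 66 - 48 = 18$)
$I{\left(M \right)} = M^{\frac{3}{2}}$
$x{\left(v,t \right)} = 18 + t + v$ ($x{\left(v,t \right)} = \left(v + t\right) + 18 = \left(t + v\right) + 18 = 18 + t + v$)
$- x{\left(-8,I{\left(z{\left(6 \right)} \right)} \right)} = - (18 + 0^{\frac{3}{2}} - 8) = - (18 + 0 - 8) = \left(-1\right) 10 = -10$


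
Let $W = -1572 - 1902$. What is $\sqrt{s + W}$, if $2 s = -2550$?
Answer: $i \sqrt{4749} \approx 68.913 i$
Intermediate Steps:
$s = -1275$ ($s = \frac{1}{2} \left(-2550\right) = -1275$)
$W = -3474$ ($W = -1572 - 1902 = -3474$)
$\sqrt{s + W} = \sqrt{-1275 - 3474} = \sqrt{-4749} = i \sqrt{4749}$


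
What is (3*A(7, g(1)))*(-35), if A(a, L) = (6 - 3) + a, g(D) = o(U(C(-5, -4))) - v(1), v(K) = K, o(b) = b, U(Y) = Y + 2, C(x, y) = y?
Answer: -1050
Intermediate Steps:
U(Y) = 2 + Y
g(D) = -3 (g(D) = (2 - 4) - 1*1 = -2 - 1 = -3)
A(a, L) = 3 + a
(3*A(7, g(1)))*(-35) = (3*(3 + 7))*(-35) = (3*10)*(-35) = 30*(-35) = -1050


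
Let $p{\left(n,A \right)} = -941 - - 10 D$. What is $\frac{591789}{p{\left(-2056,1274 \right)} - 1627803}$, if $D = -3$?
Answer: $- \frac{591789}{1628774} \approx -0.36333$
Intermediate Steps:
$p{\left(n,A \right)} = -971$ ($p{\left(n,A \right)} = -941 - \left(-10\right) \left(-3\right) = -941 - 30 = -971$)
$\frac{591789}{p{\left(-2056,1274 \right)} - 1627803} = \frac{591789}{-971 - 1627803} = \frac{591789}{-1628774} = 591789 \left(- \frac{1}{1628774}\right) = - \frac{591789}{1628774}$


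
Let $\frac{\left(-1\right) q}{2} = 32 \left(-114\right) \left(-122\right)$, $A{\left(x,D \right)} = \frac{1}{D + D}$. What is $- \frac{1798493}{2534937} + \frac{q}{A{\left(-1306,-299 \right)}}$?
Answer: $\frac{1349313948282019}{2534937} \approx 5.3229 \cdot 10^{8}$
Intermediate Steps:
$A{\left(x,D \right)} = \frac{1}{2 D}$
$q = -890112$ ($q = - 2 \cdot 32 \left(-114\right) \left(-122\right) = - 2 \left(\left(-3648\right) \left(-122\right)\right) = \left(-2\right) 445056 = -890112$)
$- \frac{1798493}{2534937} + \frac{q}{A{\left(-1306,-299 \right)}} = - \frac{1798493}{2534937} - \frac{890112}{\frac{1}{2} \frac{1}{-299}} = \left(-1798493\right) \frac{1}{2534937} - \frac{890112}{\frac{1}{2} \left(- \frac{1}{299}\right)} = - \frac{1798493}{2534937} - \frac{890112}{- \frac{1}{598}} = - \frac{1798493}{2534937} - -532286976 = - \frac{1798493}{2534937} + 532286976 = \frac{1349313948282019}{2534937}$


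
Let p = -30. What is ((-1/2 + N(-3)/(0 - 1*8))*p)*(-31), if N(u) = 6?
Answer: -2325/2 ≈ -1162.5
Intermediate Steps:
((-1/2 + N(-3)/(0 - 1*8))*p)*(-31) = ((-1/2 + 6/(0 - 1*8))*(-30))*(-31) = ((-1*½ + 6/(0 - 8))*(-30))*(-31) = ((-½ + 6/(-8))*(-30))*(-31) = ((-½ + 6*(-⅛))*(-30))*(-31) = ((-½ - ¾)*(-30))*(-31) = -5/4*(-30)*(-31) = (75/2)*(-31) = -2325/2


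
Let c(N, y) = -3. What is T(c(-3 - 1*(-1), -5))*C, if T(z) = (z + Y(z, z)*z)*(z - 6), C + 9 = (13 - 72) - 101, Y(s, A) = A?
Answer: 9126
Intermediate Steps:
C = -169 (C = -9 + ((13 - 72) - 101) = -9 + (-59 - 101) = -9 - 160 = -169)
T(z) = (-6 + z)*(z + z²) (T(z) = (z + z*z)*(z - 6) = (z + z²)*(-6 + z) = (-6 + z)*(z + z²))
T(c(-3 - 1*(-1), -5))*C = -3*(-6 + (-3)² - 5*(-3))*(-169) = -3*(-6 + 9 + 15)*(-169) = -3*18*(-169) = -54*(-169) = 9126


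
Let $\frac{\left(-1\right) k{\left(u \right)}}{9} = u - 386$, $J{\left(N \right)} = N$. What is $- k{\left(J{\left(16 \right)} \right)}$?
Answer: $-3330$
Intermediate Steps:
$k{\left(u \right)} = 3474 - 9 u$ ($k{\left(u \right)} = - 9 \left(u - 386\right) = - 9 \left(-386 + u\right) = 3474 - 9 u$)
$- k{\left(J{\left(16 \right)} \right)} = - (3474 - 144) = \left(-1\right) 3330 = -3330$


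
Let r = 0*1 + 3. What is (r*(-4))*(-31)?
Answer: 372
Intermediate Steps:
r = 3 (r = 0 + 3 = 3)
(r*(-4))*(-31) = (3*(-4))*(-31) = -12*(-31) = 372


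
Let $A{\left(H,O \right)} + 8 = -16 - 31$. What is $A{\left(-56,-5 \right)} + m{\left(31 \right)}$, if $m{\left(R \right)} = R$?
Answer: $-24$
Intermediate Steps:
$A{\left(H,O \right)} = -55$ ($A{\left(H,O \right)} = -8 - 47 = -55$)
$A{\left(-56,-5 \right)} + m{\left(31 \right)} = -55 + 31 = -24$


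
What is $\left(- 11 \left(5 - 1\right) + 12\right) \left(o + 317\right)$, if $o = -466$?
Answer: $4768$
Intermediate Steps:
$\left(- 11 \left(5 - 1\right) + 12\right) \left(o + 317\right) = \left(- 11 \left(5 - 1\right) + 12\right) \left(-466 + 317\right) = \left(\left(-11\right) 4 + 12\right) \left(-149\right) = \left(-44 + 12\right) \left(-149\right) = \left(-32\right) \left(-149\right) = 4768$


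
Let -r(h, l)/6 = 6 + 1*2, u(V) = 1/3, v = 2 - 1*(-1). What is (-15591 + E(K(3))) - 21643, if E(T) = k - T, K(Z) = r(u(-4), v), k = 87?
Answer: -37099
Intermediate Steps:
v = 3 (v = 2 + 1 = 3)
u(V) = ⅓
r(h, l) = -48 (r(h, l) = -6*(6 + 1*2) = -6*(6 + 2) = -6*8 = -48)
K(Z) = -48
E(T) = 87 - T
(-15591 + E(K(3))) - 21643 = (-15591 + (87 - 1*(-48))) - 21643 = (-15591 + (87 + 48)) - 21643 = (-15591 + 135) - 21643 = -15456 - 21643 = -37099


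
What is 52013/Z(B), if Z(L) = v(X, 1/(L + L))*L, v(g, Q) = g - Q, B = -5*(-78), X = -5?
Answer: -104026/3901 ≈ -26.667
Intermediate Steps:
B = 390
Z(L) = L*(-5 - 1/(2*L)) (Z(L) = (-5 - 1/(L + L))*L = (-5 - 1/(2*L))*L = L*(-5 - 1/(2*L)))
52013/Z(B) = 52013/(-1/2 - 5*390) = 52013/(-1/2 - 1950) = 52013/(-3901/2) = 52013*(-2/3901) = -104026/3901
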